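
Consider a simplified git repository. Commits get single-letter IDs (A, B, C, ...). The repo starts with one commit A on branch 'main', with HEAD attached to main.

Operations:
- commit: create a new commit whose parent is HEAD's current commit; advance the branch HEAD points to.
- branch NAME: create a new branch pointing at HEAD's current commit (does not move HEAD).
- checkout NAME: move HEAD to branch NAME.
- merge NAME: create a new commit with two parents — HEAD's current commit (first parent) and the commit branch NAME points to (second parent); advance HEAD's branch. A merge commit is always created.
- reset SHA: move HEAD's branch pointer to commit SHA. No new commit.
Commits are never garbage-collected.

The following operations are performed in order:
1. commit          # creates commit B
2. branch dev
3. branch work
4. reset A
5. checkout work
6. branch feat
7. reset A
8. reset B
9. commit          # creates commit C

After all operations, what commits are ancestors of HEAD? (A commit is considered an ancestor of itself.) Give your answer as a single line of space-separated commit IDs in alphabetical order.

Answer: A B C

Derivation:
After op 1 (commit): HEAD=main@B [main=B]
After op 2 (branch): HEAD=main@B [dev=B main=B]
After op 3 (branch): HEAD=main@B [dev=B main=B work=B]
After op 4 (reset): HEAD=main@A [dev=B main=A work=B]
After op 5 (checkout): HEAD=work@B [dev=B main=A work=B]
After op 6 (branch): HEAD=work@B [dev=B feat=B main=A work=B]
After op 7 (reset): HEAD=work@A [dev=B feat=B main=A work=A]
After op 8 (reset): HEAD=work@B [dev=B feat=B main=A work=B]
After op 9 (commit): HEAD=work@C [dev=B feat=B main=A work=C]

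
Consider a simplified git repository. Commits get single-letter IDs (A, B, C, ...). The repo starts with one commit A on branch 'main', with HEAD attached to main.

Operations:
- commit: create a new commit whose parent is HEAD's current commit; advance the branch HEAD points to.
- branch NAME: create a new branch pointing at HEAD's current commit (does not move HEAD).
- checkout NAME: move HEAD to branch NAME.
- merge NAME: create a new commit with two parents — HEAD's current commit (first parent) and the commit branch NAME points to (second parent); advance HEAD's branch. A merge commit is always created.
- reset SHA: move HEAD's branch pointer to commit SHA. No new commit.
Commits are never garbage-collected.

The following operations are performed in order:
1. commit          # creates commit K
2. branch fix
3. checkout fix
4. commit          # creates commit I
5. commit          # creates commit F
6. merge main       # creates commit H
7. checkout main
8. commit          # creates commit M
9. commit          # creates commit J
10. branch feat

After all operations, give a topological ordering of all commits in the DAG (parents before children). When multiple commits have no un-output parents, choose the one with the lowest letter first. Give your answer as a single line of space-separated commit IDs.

Answer: A K I F H M J

Derivation:
After op 1 (commit): HEAD=main@K [main=K]
After op 2 (branch): HEAD=main@K [fix=K main=K]
After op 3 (checkout): HEAD=fix@K [fix=K main=K]
After op 4 (commit): HEAD=fix@I [fix=I main=K]
After op 5 (commit): HEAD=fix@F [fix=F main=K]
After op 6 (merge): HEAD=fix@H [fix=H main=K]
After op 7 (checkout): HEAD=main@K [fix=H main=K]
After op 8 (commit): HEAD=main@M [fix=H main=M]
After op 9 (commit): HEAD=main@J [fix=H main=J]
After op 10 (branch): HEAD=main@J [feat=J fix=H main=J]
commit A: parents=[]
commit F: parents=['I']
commit H: parents=['F', 'K']
commit I: parents=['K']
commit J: parents=['M']
commit K: parents=['A']
commit M: parents=['K']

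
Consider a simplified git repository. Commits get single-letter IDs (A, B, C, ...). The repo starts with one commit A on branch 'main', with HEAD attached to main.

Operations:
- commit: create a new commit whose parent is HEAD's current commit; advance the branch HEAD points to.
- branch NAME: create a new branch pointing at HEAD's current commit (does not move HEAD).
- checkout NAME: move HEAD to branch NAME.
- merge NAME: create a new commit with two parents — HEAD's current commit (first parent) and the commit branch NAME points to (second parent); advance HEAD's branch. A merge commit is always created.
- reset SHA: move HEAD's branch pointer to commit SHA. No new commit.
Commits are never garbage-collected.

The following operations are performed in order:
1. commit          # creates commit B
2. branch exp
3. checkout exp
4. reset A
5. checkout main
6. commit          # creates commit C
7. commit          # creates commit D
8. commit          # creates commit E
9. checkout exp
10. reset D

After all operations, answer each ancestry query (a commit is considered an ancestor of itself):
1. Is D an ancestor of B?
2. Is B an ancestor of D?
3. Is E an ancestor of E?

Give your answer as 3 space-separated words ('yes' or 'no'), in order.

Answer: no yes yes

Derivation:
After op 1 (commit): HEAD=main@B [main=B]
After op 2 (branch): HEAD=main@B [exp=B main=B]
After op 3 (checkout): HEAD=exp@B [exp=B main=B]
After op 4 (reset): HEAD=exp@A [exp=A main=B]
After op 5 (checkout): HEAD=main@B [exp=A main=B]
After op 6 (commit): HEAD=main@C [exp=A main=C]
After op 7 (commit): HEAD=main@D [exp=A main=D]
After op 8 (commit): HEAD=main@E [exp=A main=E]
After op 9 (checkout): HEAD=exp@A [exp=A main=E]
After op 10 (reset): HEAD=exp@D [exp=D main=E]
ancestors(B) = {A,B}; D in? no
ancestors(D) = {A,B,C,D}; B in? yes
ancestors(E) = {A,B,C,D,E}; E in? yes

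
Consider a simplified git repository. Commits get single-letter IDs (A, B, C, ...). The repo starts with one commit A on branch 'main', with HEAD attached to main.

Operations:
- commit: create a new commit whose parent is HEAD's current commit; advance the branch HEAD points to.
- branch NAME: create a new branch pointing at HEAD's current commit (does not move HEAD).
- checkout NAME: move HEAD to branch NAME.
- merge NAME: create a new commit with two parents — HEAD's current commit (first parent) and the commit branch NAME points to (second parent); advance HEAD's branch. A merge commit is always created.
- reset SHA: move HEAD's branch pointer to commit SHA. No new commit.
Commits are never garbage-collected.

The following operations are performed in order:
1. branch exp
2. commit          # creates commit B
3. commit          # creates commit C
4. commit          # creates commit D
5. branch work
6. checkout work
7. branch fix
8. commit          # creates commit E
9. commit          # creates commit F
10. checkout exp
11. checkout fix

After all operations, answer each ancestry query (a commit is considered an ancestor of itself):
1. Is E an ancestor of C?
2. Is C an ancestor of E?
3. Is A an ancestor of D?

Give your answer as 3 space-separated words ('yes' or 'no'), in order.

After op 1 (branch): HEAD=main@A [exp=A main=A]
After op 2 (commit): HEAD=main@B [exp=A main=B]
After op 3 (commit): HEAD=main@C [exp=A main=C]
After op 4 (commit): HEAD=main@D [exp=A main=D]
After op 5 (branch): HEAD=main@D [exp=A main=D work=D]
After op 6 (checkout): HEAD=work@D [exp=A main=D work=D]
After op 7 (branch): HEAD=work@D [exp=A fix=D main=D work=D]
After op 8 (commit): HEAD=work@E [exp=A fix=D main=D work=E]
After op 9 (commit): HEAD=work@F [exp=A fix=D main=D work=F]
After op 10 (checkout): HEAD=exp@A [exp=A fix=D main=D work=F]
After op 11 (checkout): HEAD=fix@D [exp=A fix=D main=D work=F]
ancestors(C) = {A,B,C}; E in? no
ancestors(E) = {A,B,C,D,E}; C in? yes
ancestors(D) = {A,B,C,D}; A in? yes

Answer: no yes yes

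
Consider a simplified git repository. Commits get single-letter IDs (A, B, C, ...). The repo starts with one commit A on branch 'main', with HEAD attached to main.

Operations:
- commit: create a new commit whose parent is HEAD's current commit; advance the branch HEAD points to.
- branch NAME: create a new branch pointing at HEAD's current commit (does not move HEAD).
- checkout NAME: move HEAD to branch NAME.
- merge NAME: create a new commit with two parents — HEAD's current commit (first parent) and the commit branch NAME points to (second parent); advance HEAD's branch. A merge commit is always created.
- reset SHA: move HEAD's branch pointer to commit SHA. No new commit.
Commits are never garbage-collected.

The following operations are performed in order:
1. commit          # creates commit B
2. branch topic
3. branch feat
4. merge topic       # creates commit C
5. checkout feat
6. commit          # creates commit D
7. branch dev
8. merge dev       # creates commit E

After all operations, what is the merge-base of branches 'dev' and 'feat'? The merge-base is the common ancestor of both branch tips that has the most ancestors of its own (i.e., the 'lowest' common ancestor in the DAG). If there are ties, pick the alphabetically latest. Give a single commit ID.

Answer: D

Derivation:
After op 1 (commit): HEAD=main@B [main=B]
After op 2 (branch): HEAD=main@B [main=B topic=B]
After op 3 (branch): HEAD=main@B [feat=B main=B topic=B]
After op 4 (merge): HEAD=main@C [feat=B main=C topic=B]
After op 5 (checkout): HEAD=feat@B [feat=B main=C topic=B]
After op 6 (commit): HEAD=feat@D [feat=D main=C topic=B]
After op 7 (branch): HEAD=feat@D [dev=D feat=D main=C topic=B]
After op 8 (merge): HEAD=feat@E [dev=D feat=E main=C topic=B]
ancestors(dev=D): ['A', 'B', 'D']
ancestors(feat=E): ['A', 'B', 'D', 'E']
common: ['A', 'B', 'D']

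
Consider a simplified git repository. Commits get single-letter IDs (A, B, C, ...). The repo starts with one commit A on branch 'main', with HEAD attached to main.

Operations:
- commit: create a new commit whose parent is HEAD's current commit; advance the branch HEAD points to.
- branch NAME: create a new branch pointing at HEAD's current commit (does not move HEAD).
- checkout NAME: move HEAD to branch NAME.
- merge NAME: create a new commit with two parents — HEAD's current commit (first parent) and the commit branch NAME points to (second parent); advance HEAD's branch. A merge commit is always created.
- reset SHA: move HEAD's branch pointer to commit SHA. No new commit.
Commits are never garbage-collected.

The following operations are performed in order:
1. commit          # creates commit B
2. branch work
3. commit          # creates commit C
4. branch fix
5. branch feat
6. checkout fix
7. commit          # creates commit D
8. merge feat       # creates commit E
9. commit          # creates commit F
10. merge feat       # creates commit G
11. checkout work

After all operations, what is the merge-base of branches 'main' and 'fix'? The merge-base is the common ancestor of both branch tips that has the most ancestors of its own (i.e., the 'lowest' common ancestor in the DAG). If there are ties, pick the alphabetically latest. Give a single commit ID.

Answer: C

Derivation:
After op 1 (commit): HEAD=main@B [main=B]
After op 2 (branch): HEAD=main@B [main=B work=B]
After op 3 (commit): HEAD=main@C [main=C work=B]
After op 4 (branch): HEAD=main@C [fix=C main=C work=B]
After op 5 (branch): HEAD=main@C [feat=C fix=C main=C work=B]
After op 6 (checkout): HEAD=fix@C [feat=C fix=C main=C work=B]
After op 7 (commit): HEAD=fix@D [feat=C fix=D main=C work=B]
After op 8 (merge): HEAD=fix@E [feat=C fix=E main=C work=B]
After op 9 (commit): HEAD=fix@F [feat=C fix=F main=C work=B]
After op 10 (merge): HEAD=fix@G [feat=C fix=G main=C work=B]
After op 11 (checkout): HEAD=work@B [feat=C fix=G main=C work=B]
ancestors(main=C): ['A', 'B', 'C']
ancestors(fix=G): ['A', 'B', 'C', 'D', 'E', 'F', 'G']
common: ['A', 'B', 'C']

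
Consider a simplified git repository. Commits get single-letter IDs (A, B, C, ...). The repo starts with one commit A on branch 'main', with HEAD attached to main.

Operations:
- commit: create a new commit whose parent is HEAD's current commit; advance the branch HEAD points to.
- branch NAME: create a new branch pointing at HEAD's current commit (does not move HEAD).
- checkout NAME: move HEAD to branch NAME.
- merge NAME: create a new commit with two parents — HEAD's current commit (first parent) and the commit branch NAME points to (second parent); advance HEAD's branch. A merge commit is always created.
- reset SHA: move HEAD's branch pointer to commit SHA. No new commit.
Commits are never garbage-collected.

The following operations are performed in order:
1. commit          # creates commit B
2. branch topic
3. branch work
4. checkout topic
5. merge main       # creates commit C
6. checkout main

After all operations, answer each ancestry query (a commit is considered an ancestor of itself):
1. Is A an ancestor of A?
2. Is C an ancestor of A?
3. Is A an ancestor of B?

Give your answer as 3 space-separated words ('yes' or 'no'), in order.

After op 1 (commit): HEAD=main@B [main=B]
After op 2 (branch): HEAD=main@B [main=B topic=B]
After op 3 (branch): HEAD=main@B [main=B topic=B work=B]
After op 4 (checkout): HEAD=topic@B [main=B topic=B work=B]
After op 5 (merge): HEAD=topic@C [main=B topic=C work=B]
After op 6 (checkout): HEAD=main@B [main=B topic=C work=B]
ancestors(A) = {A}; A in? yes
ancestors(A) = {A}; C in? no
ancestors(B) = {A,B}; A in? yes

Answer: yes no yes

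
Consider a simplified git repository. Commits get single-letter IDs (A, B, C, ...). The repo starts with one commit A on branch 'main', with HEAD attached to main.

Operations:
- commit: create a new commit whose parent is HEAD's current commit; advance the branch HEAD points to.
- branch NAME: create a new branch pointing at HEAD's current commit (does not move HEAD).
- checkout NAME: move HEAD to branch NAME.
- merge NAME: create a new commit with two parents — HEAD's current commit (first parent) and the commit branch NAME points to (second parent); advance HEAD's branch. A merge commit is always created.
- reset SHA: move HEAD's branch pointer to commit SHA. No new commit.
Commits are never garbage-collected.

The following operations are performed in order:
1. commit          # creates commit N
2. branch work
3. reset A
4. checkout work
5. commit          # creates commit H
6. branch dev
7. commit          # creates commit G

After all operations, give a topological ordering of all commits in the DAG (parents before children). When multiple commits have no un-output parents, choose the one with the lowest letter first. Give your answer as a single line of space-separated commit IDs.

After op 1 (commit): HEAD=main@N [main=N]
After op 2 (branch): HEAD=main@N [main=N work=N]
After op 3 (reset): HEAD=main@A [main=A work=N]
After op 4 (checkout): HEAD=work@N [main=A work=N]
After op 5 (commit): HEAD=work@H [main=A work=H]
After op 6 (branch): HEAD=work@H [dev=H main=A work=H]
After op 7 (commit): HEAD=work@G [dev=H main=A work=G]
commit A: parents=[]
commit G: parents=['H']
commit H: parents=['N']
commit N: parents=['A']

Answer: A N H G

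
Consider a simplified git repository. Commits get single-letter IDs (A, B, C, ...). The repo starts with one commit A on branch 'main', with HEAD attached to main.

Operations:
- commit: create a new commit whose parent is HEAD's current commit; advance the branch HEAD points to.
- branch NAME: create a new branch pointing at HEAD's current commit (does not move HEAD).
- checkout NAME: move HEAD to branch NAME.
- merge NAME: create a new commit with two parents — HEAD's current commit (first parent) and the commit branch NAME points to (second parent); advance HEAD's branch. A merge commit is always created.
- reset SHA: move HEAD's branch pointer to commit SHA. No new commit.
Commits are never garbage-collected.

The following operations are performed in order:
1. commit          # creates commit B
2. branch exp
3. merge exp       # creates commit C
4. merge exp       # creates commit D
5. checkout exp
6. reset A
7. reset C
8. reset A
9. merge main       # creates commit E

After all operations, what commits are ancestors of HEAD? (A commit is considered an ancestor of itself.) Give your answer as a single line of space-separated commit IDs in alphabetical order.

Answer: A B C D E

Derivation:
After op 1 (commit): HEAD=main@B [main=B]
After op 2 (branch): HEAD=main@B [exp=B main=B]
After op 3 (merge): HEAD=main@C [exp=B main=C]
After op 4 (merge): HEAD=main@D [exp=B main=D]
After op 5 (checkout): HEAD=exp@B [exp=B main=D]
After op 6 (reset): HEAD=exp@A [exp=A main=D]
After op 7 (reset): HEAD=exp@C [exp=C main=D]
After op 8 (reset): HEAD=exp@A [exp=A main=D]
After op 9 (merge): HEAD=exp@E [exp=E main=D]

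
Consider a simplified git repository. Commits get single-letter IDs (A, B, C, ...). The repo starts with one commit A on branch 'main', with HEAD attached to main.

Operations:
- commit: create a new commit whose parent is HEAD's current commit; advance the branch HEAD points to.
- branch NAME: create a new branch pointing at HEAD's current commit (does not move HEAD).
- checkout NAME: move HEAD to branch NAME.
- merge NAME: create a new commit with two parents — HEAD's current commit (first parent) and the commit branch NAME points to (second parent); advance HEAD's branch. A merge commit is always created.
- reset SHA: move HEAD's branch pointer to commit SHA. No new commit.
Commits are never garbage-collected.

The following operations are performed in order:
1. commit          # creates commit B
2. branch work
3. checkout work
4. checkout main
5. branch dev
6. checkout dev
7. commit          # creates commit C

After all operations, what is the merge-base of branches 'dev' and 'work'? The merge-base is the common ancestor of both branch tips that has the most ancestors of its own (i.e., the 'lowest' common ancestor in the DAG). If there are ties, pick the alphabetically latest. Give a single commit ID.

Answer: B

Derivation:
After op 1 (commit): HEAD=main@B [main=B]
After op 2 (branch): HEAD=main@B [main=B work=B]
After op 3 (checkout): HEAD=work@B [main=B work=B]
After op 4 (checkout): HEAD=main@B [main=B work=B]
After op 5 (branch): HEAD=main@B [dev=B main=B work=B]
After op 6 (checkout): HEAD=dev@B [dev=B main=B work=B]
After op 7 (commit): HEAD=dev@C [dev=C main=B work=B]
ancestors(dev=C): ['A', 'B', 'C']
ancestors(work=B): ['A', 'B']
common: ['A', 'B']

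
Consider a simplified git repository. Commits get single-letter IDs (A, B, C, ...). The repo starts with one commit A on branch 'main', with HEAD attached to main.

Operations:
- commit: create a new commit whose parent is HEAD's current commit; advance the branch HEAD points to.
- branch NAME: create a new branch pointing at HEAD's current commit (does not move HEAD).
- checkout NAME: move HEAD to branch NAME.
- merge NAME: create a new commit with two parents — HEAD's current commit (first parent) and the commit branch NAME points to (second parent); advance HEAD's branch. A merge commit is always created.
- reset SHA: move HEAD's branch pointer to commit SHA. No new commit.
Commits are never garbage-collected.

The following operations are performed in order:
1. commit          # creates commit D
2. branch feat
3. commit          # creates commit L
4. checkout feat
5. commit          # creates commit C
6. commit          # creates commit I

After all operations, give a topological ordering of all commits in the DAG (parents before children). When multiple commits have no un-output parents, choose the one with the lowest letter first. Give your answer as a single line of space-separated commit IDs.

Answer: A D C I L

Derivation:
After op 1 (commit): HEAD=main@D [main=D]
After op 2 (branch): HEAD=main@D [feat=D main=D]
After op 3 (commit): HEAD=main@L [feat=D main=L]
After op 4 (checkout): HEAD=feat@D [feat=D main=L]
After op 5 (commit): HEAD=feat@C [feat=C main=L]
After op 6 (commit): HEAD=feat@I [feat=I main=L]
commit A: parents=[]
commit C: parents=['D']
commit D: parents=['A']
commit I: parents=['C']
commit L: parents=['D']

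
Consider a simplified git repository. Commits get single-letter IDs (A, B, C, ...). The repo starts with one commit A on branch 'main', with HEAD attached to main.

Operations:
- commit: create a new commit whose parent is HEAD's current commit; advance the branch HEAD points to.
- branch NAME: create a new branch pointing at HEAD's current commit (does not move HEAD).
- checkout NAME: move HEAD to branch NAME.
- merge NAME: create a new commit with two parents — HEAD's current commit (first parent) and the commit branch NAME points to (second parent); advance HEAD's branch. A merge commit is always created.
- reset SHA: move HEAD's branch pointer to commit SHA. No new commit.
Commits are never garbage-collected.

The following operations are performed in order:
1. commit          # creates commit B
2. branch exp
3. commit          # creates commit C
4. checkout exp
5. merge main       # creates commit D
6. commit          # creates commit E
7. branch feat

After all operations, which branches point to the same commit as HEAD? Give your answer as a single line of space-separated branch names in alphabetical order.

After op 1 (commit): HEAD=main@B [main=B]
After op 2 (branch): HEAD=main@B [exp=B main=B]
After op 3 (commit): HEAD=main@C [exp=B main=C]
After op 4 (checkout): HEAD=exp@B [exp=B main=C]
After op 5 (merge): HEAD=exp@D [exp=D main=C]
After op 6 (commit): HEAD=exp@E [exp=E main=C]
After op 7 (branch): HEAD=exp@E [exp=E feat=E main=C]

Answer: exp feat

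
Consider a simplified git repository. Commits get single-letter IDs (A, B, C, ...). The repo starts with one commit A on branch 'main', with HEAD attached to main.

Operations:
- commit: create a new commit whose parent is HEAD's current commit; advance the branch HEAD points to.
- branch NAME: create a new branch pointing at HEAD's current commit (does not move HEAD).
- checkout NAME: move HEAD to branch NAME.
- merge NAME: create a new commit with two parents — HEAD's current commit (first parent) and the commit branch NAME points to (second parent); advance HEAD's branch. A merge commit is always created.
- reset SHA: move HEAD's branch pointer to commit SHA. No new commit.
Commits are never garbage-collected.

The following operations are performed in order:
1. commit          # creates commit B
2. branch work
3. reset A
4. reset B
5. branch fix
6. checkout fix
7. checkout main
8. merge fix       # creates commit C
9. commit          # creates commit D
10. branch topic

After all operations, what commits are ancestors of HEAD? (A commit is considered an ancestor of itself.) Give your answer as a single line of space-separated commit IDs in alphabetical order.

Answer: A B C D

Derivation:
After op 1 (commit): HEAD=main@B [main=B]
After op 2 (branch): HEAD=main@B [main=B work=B]
After op 3 (reset): HEAD=main@A [main=A work=B]
After op 4 (reset): HEAD=main@B [main=B work=B]
After op 5 (branch): HEAD=main@B [fix=B main=B work=B]
After op 6 (checkout): HEAD=fix@B [fix=B main=B work=B]
After op 7 (checkout): HEAD=main@B [fix=B main=B work=B]
After op 8 (merge): HEAD=main@C [fix=B main=C work=B]
After op 9 (commit): HEAD=main@D [fix=B main=D work=B]
After op 10 (branch): HEAD=main@D [fix=B main=D topic=D work=B]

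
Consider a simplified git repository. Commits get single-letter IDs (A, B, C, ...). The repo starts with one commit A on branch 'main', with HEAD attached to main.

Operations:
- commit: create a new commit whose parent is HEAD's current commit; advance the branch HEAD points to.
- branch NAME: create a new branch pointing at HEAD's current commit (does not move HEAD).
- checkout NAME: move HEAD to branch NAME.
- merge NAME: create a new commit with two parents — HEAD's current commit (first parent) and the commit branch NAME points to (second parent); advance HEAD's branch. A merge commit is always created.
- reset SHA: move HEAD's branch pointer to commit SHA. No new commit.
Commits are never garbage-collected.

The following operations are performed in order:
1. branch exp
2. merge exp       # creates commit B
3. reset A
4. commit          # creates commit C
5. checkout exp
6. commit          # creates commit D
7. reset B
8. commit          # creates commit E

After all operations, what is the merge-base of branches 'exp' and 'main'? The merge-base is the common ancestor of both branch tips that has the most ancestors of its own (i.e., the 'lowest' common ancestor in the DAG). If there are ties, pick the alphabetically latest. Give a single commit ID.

Answer: A

Derivation:
After op 1 (branch): HEAD=main@A [exp=A main=A]
After op 2 (merge): HEAD=main@B [exp=A main=B]
After op 3 (reset): HEAD=main@A [exp=A main=A]
After op 4 (commit): HEAD=main@C [exp=A main=C]
After op 5 (checkout): HEAD=exp@A [exp=A main=C]
After op 6 (commit): HEAD=exp@D [exp=D main=C]
After op 7 (reset): HEAD=exp@B [exp=B main=C]
After op 8 (commit): HEAD=exp@E [exp=E main=C]
ancestors(exp=E): ['A', 'B', 'E']
ancestors(main=C): ['A', 'C']
common: ['A']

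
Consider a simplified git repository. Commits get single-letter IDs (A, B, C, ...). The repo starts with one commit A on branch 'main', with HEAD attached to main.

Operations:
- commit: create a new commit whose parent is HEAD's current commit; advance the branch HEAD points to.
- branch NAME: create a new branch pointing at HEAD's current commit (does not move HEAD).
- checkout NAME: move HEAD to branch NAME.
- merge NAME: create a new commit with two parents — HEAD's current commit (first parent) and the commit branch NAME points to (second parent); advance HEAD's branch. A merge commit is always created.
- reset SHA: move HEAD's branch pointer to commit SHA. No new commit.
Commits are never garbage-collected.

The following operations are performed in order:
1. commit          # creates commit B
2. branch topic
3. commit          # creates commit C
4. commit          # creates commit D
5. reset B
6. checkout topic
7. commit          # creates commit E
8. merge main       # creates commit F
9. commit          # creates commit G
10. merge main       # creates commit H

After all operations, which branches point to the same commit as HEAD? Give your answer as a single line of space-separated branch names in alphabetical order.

Answer: topic

Derivation:
After op 1 (commit): HEAD=main@B [main=B]
After op 2 (branch): HEAD=main@B [main=B topic=B]
After op 3 (commit): HEAD=main@C [main=C topic=B]
After op 4 (commit): HEAD=main@D [main=D topic=B]
After op 5 (reset): HEAD=main@B [main=B topic=B]
After op 6 (checkout): HEAD=topic@B [main=B topic=B]
After op 7 (commit): HEAD=topic@E [main=B topic=E]
After op 8 (merge): HEAD=topic@F [main=B topic=F]
After op 9 (commit): HEAD=topic@G [main=B topic=G]
After op 10 (merge): HEAD=topic@H [main=B topic=H]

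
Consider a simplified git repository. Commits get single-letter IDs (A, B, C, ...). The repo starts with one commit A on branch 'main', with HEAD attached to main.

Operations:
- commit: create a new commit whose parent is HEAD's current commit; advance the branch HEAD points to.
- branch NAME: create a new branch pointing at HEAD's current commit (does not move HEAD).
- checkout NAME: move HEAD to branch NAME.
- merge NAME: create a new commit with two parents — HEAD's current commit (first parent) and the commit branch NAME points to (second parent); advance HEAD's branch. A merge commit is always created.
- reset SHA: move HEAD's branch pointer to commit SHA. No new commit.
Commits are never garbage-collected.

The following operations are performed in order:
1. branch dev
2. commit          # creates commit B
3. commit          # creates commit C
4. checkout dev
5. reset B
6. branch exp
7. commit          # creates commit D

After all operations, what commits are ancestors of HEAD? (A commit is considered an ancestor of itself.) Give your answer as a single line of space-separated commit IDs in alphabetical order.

Answer: A B D

Derivation:
After op 1 (branch): HEAD=main@A [dev=A main=A]
After op 2 (commit): HEAD=main@B [dev=A main=B]
After op 3 (commit): HEAD=main@C [dev=A main=C]
After op 4 (checkout): HEAD=dev@A [dev=A main=C]
After op 5 (reset): HEAD=dev@B [dev=B main=C]
After op 6 (branch): HEAD=dev@B [dev=B exp=B main=C]
After op 7 (commit): HEAD=dev@D [dev=D exp=B main=C]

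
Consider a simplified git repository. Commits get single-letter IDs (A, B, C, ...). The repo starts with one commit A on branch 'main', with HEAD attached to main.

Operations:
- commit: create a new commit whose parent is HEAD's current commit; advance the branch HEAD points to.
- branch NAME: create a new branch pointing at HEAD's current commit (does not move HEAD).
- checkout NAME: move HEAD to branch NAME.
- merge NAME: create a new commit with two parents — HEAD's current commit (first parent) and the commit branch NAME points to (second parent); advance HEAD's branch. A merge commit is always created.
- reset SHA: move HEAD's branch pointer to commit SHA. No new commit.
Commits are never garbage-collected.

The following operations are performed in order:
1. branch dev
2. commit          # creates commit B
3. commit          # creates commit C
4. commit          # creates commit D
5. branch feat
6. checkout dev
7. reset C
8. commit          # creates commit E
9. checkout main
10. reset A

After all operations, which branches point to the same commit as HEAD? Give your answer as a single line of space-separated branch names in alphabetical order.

After op 1 (branch): HEAD=main@A [dev=A main=A]
After op 2 (commit): HEAD=main@B [dev=A main=B]
After op 3 (commit): HEAD=main@C [dev=A main=C]
After op 4 (commit): HEAD=main@D [dev=A main=D]
After op 5 (branch): HEAD=main@D [dev=A feat=D main=D]
After op 6 (checkout): HEAD=dev@A [dev=A feat=D main=D]
After op 7 (reset): HEAD=dev@C [dev=C feat=D main=D]
After op 8 (commit): HEAD=dev@E [dev=E feat=D main=D]
After op 9 (checkout): HEAD=main@D [dev=E feat=D main=D]
After op 10 (reset): HEAD=main@A [dev=E feat=D main=A]

Answer: main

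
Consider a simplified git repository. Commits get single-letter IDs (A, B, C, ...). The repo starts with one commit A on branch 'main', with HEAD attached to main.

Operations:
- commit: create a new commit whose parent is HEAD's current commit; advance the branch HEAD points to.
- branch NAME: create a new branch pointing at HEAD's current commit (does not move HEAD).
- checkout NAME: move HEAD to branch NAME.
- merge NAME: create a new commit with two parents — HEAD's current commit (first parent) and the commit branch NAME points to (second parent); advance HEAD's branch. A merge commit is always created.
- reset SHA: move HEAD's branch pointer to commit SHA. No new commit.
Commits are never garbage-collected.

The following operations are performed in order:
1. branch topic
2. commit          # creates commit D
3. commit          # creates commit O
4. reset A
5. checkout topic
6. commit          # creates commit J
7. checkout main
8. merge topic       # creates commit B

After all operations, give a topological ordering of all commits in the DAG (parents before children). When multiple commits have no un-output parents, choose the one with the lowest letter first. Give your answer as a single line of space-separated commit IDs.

Answer: A D J B O

Derivation:
After op 1 (branch): HEAD=main@A [main=A topic=A]
After op 2 (commit): HEAD=main@D [main=D topic=A]
After op 3 (commit): HEAD=main@O [main=O topic=A]
After op 4 (reset): HEAD=main@A [main=A topic=A]
After op 5 (checkout): HEAD=topic@A [main=A topic=A]
After op 6 (commit): HEAD=topic@J [main=A topic=J]
After op 7 (checkout): HEAD=main@A [main=A topic=J]
After op 8 (merge): HEAD=main@B [main=B topic=J]
commit A: parents=[]
commit B: parents=['A', 'J']
commit D: parents=['A']
commit J: parents=['A']
commit O: parents=['D']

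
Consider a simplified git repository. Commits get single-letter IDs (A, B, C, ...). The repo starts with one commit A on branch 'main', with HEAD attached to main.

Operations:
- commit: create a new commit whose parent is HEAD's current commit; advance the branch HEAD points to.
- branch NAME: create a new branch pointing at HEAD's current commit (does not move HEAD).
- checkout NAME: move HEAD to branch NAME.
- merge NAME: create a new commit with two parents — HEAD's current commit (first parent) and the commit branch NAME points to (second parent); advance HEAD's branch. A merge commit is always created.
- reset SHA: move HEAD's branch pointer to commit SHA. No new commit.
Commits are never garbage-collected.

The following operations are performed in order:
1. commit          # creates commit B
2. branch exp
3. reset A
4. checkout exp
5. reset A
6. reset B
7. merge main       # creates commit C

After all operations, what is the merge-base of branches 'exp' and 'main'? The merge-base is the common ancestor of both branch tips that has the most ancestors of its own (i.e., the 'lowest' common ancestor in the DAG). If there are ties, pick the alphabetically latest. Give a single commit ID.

Answer: A

Derivation:
After op 1 (commit): HEAD=main@B [main=B]
After op 2 (branch): HEAD=main@B [exp=B main=B]
After op 3 (reset): HEAD=main@A [exp=B main=A]
After op 4 (checkout): HEAD=exp@B [exp=B main=A]
After op 5 (reset): HEAD=exp@A [exp=A main=A]
After op 6 (reset): HEAD=exp@B [exp=B main=A]
After op 7 (merge): HEAD=exp@C [exp=C main=A]
ancestors(exp=C): ['A', 'B', 'C']
ancestors(main=A): ['A']
common: ['A']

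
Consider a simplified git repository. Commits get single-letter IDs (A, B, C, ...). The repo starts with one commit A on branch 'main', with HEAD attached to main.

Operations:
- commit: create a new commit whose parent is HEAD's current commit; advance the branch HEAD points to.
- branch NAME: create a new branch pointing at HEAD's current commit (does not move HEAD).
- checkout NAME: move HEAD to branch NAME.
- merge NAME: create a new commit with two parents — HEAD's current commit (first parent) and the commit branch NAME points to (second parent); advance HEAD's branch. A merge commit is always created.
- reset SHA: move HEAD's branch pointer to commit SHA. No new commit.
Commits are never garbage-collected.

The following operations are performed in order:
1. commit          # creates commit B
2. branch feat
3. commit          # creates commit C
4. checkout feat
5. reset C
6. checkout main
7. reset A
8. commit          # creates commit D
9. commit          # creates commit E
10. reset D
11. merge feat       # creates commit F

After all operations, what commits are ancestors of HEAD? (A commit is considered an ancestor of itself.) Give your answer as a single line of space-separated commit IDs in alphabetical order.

After op 1 (commit): HEAD=main@B [main=B]
After op 2 (branch): HEAD=main@B [feat=B main=B]
After op 3 (commit): HEAD=main@C [feat=B main=C]
After op 4 (checkout): HEAD=feat@B [feat=B main=C]
After op 5 (reset): HEAD=feat@C [feat=C main=C]
After op 6 (checkout): HEAD=main@C [feat=C main=C]
After op 7 (reset): HEAD=main@A [feat=C main=A]
After op 8 (commit): HEAD=main@D [feat=C main=D]
After op 9 (commit): HEAD=main@E [feat=C main=E]
After op 10 (reset): HEAD=main@D [feat=C main=D]
After op 11 (merge): HEAD=main@F [feat=C main=F]

Answer: A B C D F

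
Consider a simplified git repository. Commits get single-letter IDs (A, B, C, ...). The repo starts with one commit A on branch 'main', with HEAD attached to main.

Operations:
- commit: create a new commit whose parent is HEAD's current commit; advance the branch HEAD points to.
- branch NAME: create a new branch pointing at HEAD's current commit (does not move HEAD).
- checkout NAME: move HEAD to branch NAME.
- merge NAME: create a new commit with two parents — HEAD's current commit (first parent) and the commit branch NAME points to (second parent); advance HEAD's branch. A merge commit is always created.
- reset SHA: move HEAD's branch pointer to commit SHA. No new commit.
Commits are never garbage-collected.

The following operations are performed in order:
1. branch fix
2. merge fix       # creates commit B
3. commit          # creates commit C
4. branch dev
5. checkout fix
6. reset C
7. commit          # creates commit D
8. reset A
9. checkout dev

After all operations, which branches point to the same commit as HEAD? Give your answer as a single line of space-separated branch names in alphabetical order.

After op 1 (branch): HEAD=main@A [fix=A main=A]
After op 2 (merge): HEAD=main@B [fix=A main=B]
After op 3 (commit): HEAD=main@C [fix=A main=C]
After op 4 (branch): HEAD=main@C [dev=C fix=A main=C]
After op 5 (checkout): HEAD=fix@A [dev=C fix=A main=C]
After op 6 (reset): HEAD=fix@C [dev=C fix=C main=C]
After op 7 (commit): HEAD=fix@D [dev=C fix=D main=C]
After op 8 (reset): HEAD=fix@A [dev=C fix=A main=C]
After op 9 (checkout): HEAD=dev@C [dev=C fix=A main=C]

Answer: dev main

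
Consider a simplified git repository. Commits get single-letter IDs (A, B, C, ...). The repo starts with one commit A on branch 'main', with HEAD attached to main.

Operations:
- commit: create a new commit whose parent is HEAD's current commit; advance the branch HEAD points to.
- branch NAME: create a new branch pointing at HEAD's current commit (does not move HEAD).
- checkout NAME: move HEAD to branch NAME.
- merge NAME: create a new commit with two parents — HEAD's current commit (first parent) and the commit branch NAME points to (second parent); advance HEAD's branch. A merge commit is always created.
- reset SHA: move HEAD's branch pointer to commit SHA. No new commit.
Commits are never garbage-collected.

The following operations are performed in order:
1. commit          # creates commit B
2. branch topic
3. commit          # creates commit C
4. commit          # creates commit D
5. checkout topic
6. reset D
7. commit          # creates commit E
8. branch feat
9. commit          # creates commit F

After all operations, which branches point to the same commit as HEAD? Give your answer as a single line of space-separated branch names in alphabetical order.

Answer: topic

Derivation:
After op 1 (commit): HEAD=main@B [main=B]
After op 2 (branch): HEAD=main@B [main=B topic=B]
After op 3 (commit): HEAD=main@C [main=C topic=B]
After op 4 (commit): HEAD=main@D [main=D topic=B]
After op 5 (checkout): HEAD=topic@B [main=D topic=B]
After op 6 (reset): HEAD=topic@D [main=D topic=D]
After op 7 (commit): HEAD=topic@E [main=D topic=E]
After op 8 (branch): HEAD=topic@E [feat=E main=D topic=E]
After op 9 (commit): HEAD=topic@F [feat=E main=D topic=F]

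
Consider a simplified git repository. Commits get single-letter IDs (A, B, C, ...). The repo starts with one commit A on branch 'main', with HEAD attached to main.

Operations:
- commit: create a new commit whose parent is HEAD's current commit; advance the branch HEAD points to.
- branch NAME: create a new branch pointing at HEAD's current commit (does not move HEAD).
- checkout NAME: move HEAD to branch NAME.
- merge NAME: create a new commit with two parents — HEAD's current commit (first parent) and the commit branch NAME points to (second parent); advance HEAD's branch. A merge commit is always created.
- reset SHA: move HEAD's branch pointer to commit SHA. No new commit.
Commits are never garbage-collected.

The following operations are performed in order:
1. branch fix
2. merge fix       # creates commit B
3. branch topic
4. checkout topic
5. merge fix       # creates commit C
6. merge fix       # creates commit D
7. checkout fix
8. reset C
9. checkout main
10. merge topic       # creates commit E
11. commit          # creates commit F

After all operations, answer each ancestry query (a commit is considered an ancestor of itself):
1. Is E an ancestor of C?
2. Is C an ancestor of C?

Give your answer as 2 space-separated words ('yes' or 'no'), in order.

Answer: no yes

Derivation:
After op 1 (branch): HEAD=main@A [fix=A main=A]
After op 2 (merge): HEAD=main@B [fix=A main=B]
After op 3 (branch): HEAD=main@B [fix=A main=B topic=B]
After op 4 (checkout): HEAD=topic@B [fix=A main=B topic=B]
After op 5 (merge): HEAD=topic@C [fix=A main=B topic=C]
After op 6 (merge): HEAD=topic@D [fix=A main=B topic=D]
After op 7 (checkout): HEAD=fix@A [fix=A main=B topic=D]
After op 8 (reset): HEAD=fix@C [fix=C main=B topic=D]
After op 9 (checkout): HEAD=main@B [fix=C main=B topic=D]
After op 10 (merge): HEAD=main@E [fix=C main=E topic=D]
After op 11 (commit): HEAD=main@F [fix=C main=F topic=D]
ancestors(C) = {A,B,C}; E in? no
ancestors(C) = {A,B,C}; C in? yes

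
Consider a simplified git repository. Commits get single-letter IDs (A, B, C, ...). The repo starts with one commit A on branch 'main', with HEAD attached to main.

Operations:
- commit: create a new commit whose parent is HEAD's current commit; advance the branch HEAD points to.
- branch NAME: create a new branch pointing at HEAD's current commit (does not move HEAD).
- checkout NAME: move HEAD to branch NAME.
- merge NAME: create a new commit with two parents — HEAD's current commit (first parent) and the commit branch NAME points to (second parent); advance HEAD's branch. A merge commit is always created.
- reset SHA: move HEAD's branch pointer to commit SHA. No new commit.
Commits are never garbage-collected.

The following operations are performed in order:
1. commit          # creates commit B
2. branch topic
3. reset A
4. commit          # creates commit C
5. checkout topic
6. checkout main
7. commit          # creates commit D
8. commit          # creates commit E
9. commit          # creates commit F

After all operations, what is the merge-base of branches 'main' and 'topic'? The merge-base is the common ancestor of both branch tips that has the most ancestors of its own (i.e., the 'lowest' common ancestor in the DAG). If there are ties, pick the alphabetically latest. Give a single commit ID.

Answer: A

Derivation:
After op 1 (commit): HEAD=main@B [main=B]
After op 2 (branch): HEAD=main@B [main=B topic=B]
After op 3 (reset): HEAD=main@A [main=A topic=B]
After op 4 (commit): HEAD=main@C [main=C topic=B]
After op 5 (checkout): HEAD=topic@B [main=C topic=B]
After op 6 (checkout): HEAD=main@C [main=C topic=B]
After op 7 (commit): HEAD=main@D [main=D topic=B]
After op 8 (commit): HEAD=main@E [main=E topic=B]
After op 9 (commit): HEAD=main@F [main=F topic=B]
ancestors(main=F): ['A', 'C', 'D', 'E', 'F']
ancestors(topic=B): ['A', 'B']
common: ['A']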